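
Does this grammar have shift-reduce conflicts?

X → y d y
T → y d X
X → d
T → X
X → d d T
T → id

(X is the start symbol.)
Augment with X' → X and build the canonical LR(0) collection (I0 = CLOSURE({[X' → . X]}), then GOTO on every symbol after a dot until no new states appear). It has 14 states:
  I0: { [X → . d d T], [X → . d], [X → . y d y], [X' → . X] }  — shift
  I1: { [X' → X .] }  — accept
  I2: { [X → d . d T], [X → d .] }  — shift, reduce
  I3: { [X → y . d y] }  — shift
  I4: { [X → y d . y] }  — shift
  I5: { [X → y d y .] }  — reduce
  I6: { [T → . X], [T → . id], [T → . y d X], [X → . d d T], [X → . d], [X → . y d y], [X → d d . T] }  — shift
  I7: { [X → d d T .] }  — reduce
  I8: { [T → X .] }  — reduce
  I9: { [T → id .] }  — reduce
  I10: { [T → y . d X], [X → y . d y] }  — shift
  I11: { [T → y d . X], [X → . d d T], [X → . d], [X → . y d y], [X → y d . y] }  — shift
  I12: { [T → y d X .] }  — reduce
  I13: { [X → y . d y], [X → y d y .] }  — shift, reduce

I2 contains reduce item [X → d .] and shift item [X → d . d T] — shift-reduce conflict.
I13 contains reduce item [X → y d y .] and shift item [X → y . d y] — shift-reduce conflict.

Answer: Yes — I2: [X → d .] vs [X → d . d T]; I13: [X → y d y .] vs [X → y . d y]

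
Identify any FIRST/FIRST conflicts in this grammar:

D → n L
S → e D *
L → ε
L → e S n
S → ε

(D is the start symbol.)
No FIRST/FIRST conflicts.

A FIRST/FIRST conflict occurs when two productions N → α and N → β for the same non-terminal have FIRST(α) ∩ FIRST(β) ≠ ∅ (with ε ∈ FIRST of a nullable right-hand side, so two nullable alternatives also conflict).

Productions for S:
  S → e D *: FIRST = { 'e' }
  S → ε: FIRST = { ε }
Productions for L:
  L → ε: FIRST = { ε }
  L → e S n: FIRST = { 'e' }
D has only one production, so no FIRST/FIRST conflict is possible there.

All alternatives of each non-terminal have pairwise disjoint FIRST sets.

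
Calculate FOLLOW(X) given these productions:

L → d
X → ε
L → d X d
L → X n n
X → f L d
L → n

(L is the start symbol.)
In L → d X d: X is followed by d, add FIRST(d) \ {ε} = { 'd' }
In L → X n n: X is followed by n n, add FIRST(n n) \ {ε} = { 'n' }

Taking the union: FOLLOW(X) = { 'd', 'n' }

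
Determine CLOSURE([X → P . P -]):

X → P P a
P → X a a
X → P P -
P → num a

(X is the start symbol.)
Start with: [X → P . P -]
  [X → P . P -] has the dot before P: add [P → . X a a], [P → . num a]
  [P → . X a a] has the dot before X: add [X → . P P a], [X → . P P -]
No further items can be added.

CLOSURE = { [P → . X a a], [P → . num a], [X → . P P -], [X → . P P a], [X → P . P -] }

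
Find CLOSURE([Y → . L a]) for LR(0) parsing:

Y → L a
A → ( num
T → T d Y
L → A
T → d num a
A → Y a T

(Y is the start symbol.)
To compute CLOSURE, for each item [A → α.Bβ] where B is a non-terminal, add [B → .γ] for all productions B → γ; repeat for the newly added items until nothing changes.

Start with: [Y → . L a]
  [Y → . L a] has the dot before L: add [L → . A]
  [L → . A] has the dot before A: add [A → . ( num], [A → . Y a T]
  [A → . Y a T] has the dot before Y: all Y-items already present
No further items can be added.

CLOSURE = { [A → . ( num], [A → . Y a T], [L → . A], [Y → . L a] }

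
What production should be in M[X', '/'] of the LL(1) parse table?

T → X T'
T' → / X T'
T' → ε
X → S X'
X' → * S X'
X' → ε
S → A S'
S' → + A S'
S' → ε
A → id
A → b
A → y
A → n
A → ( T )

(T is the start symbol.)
X' → ε

To find M[X', '/'], we find productions for X' where '/' is in the predict set (PREDICT(N → α) = (FIRST(α) \ {ε}) ∪ (FOLLOW(N) if α ⇒* ε)).

Relevant sets:
  FOLLOW(X') = { $, ')', '/' }

X' → * S X': PREDICT = { '*' }
X' → ε: PREDICT = { $, ')', '/' }
  '/' is in predict set, so this production goes in M[X', '/']

M[X', '/'] = X' → ε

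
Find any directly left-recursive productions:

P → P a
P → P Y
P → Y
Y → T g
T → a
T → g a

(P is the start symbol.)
Direct left recursion occurs when N → N α for some non-terminal N (the right-hand side begins with the left-hand side itself).

P → P a: LEFT RECURSIVE (starts with P)
P → P Y: LEFT RECURSIVE (starts with P)
P → Y: starts with Y
Y → T g: starts with T
T → a: starts with a
T → g a: starts with g

The grammar has direct left recursion on: P.

Answer: Yes, P is left-recursive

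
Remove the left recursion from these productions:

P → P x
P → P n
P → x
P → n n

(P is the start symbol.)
P is directly left-recursive. The standard transformation for
  A → A α₁ | ... | A α_m | β₁ | ... | β_n
is
  A  → β₁ A' | ... | β_n A'
  A' → α₁ A' | ... | α_m A' | ε

P → x becomes P → x P'
P → n n becomes P → n n P'
P → P x becomes P' → x P'
P → P n becomes P' → n P'
Add P' → ε

Resulting grammar:
P → x P'
P → n n P'
P' → x P'
P' → n P'
P' → ε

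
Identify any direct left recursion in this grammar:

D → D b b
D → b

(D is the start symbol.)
D → D b b: LEFT RECURSIVE (starts with D)
D → b: starts with b

The grammar has direct left recursion on: D.

Answer: Yes, D is left-recursive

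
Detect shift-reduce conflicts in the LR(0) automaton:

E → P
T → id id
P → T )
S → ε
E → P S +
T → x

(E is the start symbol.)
No shift-reduce conflicts

Augment with E' → E and build the canonical LR(0) collection (I0 = CLOSURE({[E' → . E]}), then GOTO on every symbol after a dot until no new states appear). It has 10 states:
  I0: { [E → . P S +], [E → . P], [E' → . E], [P → . T )], [T → . id id], [T → . x] }  — shift
  I1: { [E' → E .] }  — accept
  I2: { [E → P . S +], [E → P .], [S → .] }  — 2 reduces
  I3: { [P → T . )] }  — shift
  I4: { [T → id . id] }  — shift
  I5: { [T → x .] }  — reduce
  I6: { [T → id id .] }  — reduce
  I7: { [P → T ) .] }  — reduce
  I8: { [E → P S . +] }  — shift
  I9: { [E → P S + .] }  — reduce

No state contains both a complete item and a shift item.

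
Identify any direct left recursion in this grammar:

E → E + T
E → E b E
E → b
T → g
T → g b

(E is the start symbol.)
Yes, E is left-recursive

Direct left recursion occurs when N → N α for some non-terminal N (the right-hand side begins with the left-hand side itself).

E → E + T: LEFT RECURSIVE (starts with E)
E → E b E: LEFT RECURSIVE (starts with E)
E → b: starts with b
T → g: starts with g
T → g b: starts with g

The grammar has direct left recursion on: E.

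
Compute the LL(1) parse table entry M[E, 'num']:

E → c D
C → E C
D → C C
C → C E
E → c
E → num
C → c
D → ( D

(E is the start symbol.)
To find M[E, 'num'], we find productions for E where 'num' is in the predict set (PREDICT(N → α) = (FIRST(α) \ {ε}) ∪ (FOLLOW(N) if α ⇒* ε)).

E → c D: PREDICT = { 'c' }
E → c: PREDICT = { 'c' }
E → num: PREDICT = { 'num' }
  'num' is in predict set, so this production goes in M[E, 'num']

M[E, 'num'] = E → num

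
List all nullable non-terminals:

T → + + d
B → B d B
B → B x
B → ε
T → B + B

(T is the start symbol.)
ε-productions: B → ε
So B is immediately nullable.
No further non-terminal can be added: every production for the remaining non-terminals contains a terminal or a non-nullable non-terminal.
Nullable = { 'B' }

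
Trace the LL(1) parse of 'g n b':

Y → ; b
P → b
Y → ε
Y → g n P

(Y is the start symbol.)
Stack is shown with the top on the left.

Stack    Input    Action
------------------------
Y $      g n b $  output Y → g n P
g n P $  g n b $  match 'g'
n P $    n b $    match 'n'
P $      b $      output P → b
b $      b $      match 'b'
$        $        accept

The string is accepted.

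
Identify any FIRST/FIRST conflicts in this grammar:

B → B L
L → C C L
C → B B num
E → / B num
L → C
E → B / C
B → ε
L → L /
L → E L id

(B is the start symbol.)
Yes. L → C C L / L → C on { '/', 'num' }; L → C C L / L → L '/' on { '/', 'num' }; L → C C L / L → E L id on { '/', 'num' }; L → C / L → L '/' on { '/', 'num' }; L → C / L → E L id on { '/', 'num' }; L → L '/' / L → E L id on { '/', 'num' }; E → '/' B num / E → B '/' C on { '/' }

A FIRST/FIRST conflict occurs when two productions N → α and N → β for the same non-terminal have FIRST(α) ∩ FIRST(β) ≠ ∅ (with ε ∈ FIRST of a nullable right-hand side, so two nullable alternatives also conflict).

FIRST sets of the non-terminals at (or reachable through a nullable prefix from) the front of some alternative:
  FIRST(B) = { '/', 'num', ε }
  FIRST(L) = { '/', 'num' }
  FIRST(C) = { '/', 'num' }
  FIRST(E) = { '/', 'num' }

Productions for B:
  B → B L: FIRST = { '/', 'num' }
  B → ε: FIRST = { ε }
Productions for L:
  L → C C L: FIRST = { '/', 'num' }
  L → C: FIRST = { '/', 'num' }
  L → L /: FIRST = { '/', 'num' }
  L → E L id: FIRST = { '/', 'num' }
Productions for E:
  E → / B num: FIRST = { '/' }
  E → B / C: FIRST = { '/', 'num' }
C has only one production, so no FIRST/FIRST conflict is possible there.

Conflict for L: L → C C L and L → C
  Overlap: { '/', 'num' }
Conflict for L: L → C C L and L → L /
  Overlap: { '/', 'num' }
Conflict for L: L → C C L and L → E L id
  Overlap: { '/', 'num' }
Conflict for L: L → C and L → L /
  Overlap: { '/', 'num' }
Conflict for L: L → C and L → E L id
  Overlap: { '/', 'num' }
Conflict for L: L → L / and L → E L id
  Overlap: { '/', 'num' }
Conflict for E: E → / B num and E → B / C
  Overlap: { '/' }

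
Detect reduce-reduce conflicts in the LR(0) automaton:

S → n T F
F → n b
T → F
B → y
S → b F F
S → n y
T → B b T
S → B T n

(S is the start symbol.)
Yes — I10: [B → y .] vs [S → n y .]

A reduce-reduce conflict occurs when an LR(0) state has two complete items [A → α .] and [B → β .] — both call for a reduction, and with no lookahead the parser cannot choose between them.

Augment with S' → S and build the canonical LR(0) collection (I0 = CLOSURE({[S' → . S]}), then GOTO on every symbol after a dot until no new states appear). It has 19 states:
  I0: { [B → . y], [S → . B T n], [S → . b F F], [S → . n T F], [S → . n y], [S' → . S] }  — shift
  I1: { [B → . y], [F → . n b], [S → B . T n], [T → . B b T], [T → . F] }  — shift
  I2: { [S' → S .] }  — accept
  I3: { [F → . n b], [S → b . F F] }  — shift
  I4: { [B → . y], [F → . n b], [S → n . T F], [S → n . y], [T → . B b T], [T → . F] }  — shift
  I5: { [B → y .] }  — reduce
  I6: { [T → B . b T] }  — shift
  I7: { [T → F .] }  — reduce
  I8: { [F → . n b], [S → n T . F] }  — shift
  I9: { [F → n . b] }  — shift
  I10: { [B → y .], [S → n y .] }  — 2 reduces
  I11: { [F → n b .] }  — reduce
  I12: { [S → n T F .] }  — reduce
  I13: { [B → . y], [F → . n b], [T → . B b T], [T → . F], [T → B b . T] }  — shift
  I14: { [T → B b T .] }  — reduce
  I15: { [F → . n b], [S → b F . F] }  — shift
  I16: { [S → b F F .] }  — reduce
  I17: { [S → B T . n] }  — shift
  I18: { [S → B T n .] }  — reduce

I10 contains complete items [B → y .], [S → n y .] — reduce-reduce conflict.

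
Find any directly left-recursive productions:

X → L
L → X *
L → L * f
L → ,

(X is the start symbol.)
Yes, L is left-recursive

X → L: starts with L
L → X *: starts with X
L → L * f: LEFT RECURSIVE (starts with L)
L → ,: starts with ','

The grammar has direct left recursion on: L.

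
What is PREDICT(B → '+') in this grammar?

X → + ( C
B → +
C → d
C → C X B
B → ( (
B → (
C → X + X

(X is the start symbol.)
{ '+' }

PREDICT(B → '+') = (FIRST(RHS) \ {ε}) ∪ (FOLLOW(B) if ε ∈ FIRST(RHS), i.e. RHS ⇒* ε)
FIRST('+') = { '+' }
ε ∉ FIRST('+'), so FOLLOW(B) is not added.
PREDICT(B → '+') = { '+' }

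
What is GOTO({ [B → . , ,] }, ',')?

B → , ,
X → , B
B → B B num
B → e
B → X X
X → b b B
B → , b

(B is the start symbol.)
{ [B → , . ,] }

GOTO(I, ',') = CLOSURE({ [A → αX.β] : [A → α.Xβ] ∈ I, X = ',' })

Items with dot before ',', with the dot advanced:
  [B → . , ,] → [B → , . ,]
Closure adds nothing (no advanced item has the dot before a non-terminal).

GOTO = { [B → , . ,] }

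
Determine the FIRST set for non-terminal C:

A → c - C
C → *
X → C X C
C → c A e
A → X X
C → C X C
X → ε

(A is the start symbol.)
To compute FIRST(C), examine every production with C on the left-hand side, reading each right-hand side left to right until a non-nullable symbol is reached.

From C → *:
  - '*' is a terminal: add '*' and stop
From C → c A e:
  - c is a terminal: add 'c' and stop
From C → C X C:
  - C is the symbol being defined: contributes nothing new
    C is not nullable, so stop

Collecting: FIRST(C) = { '*', 'c' }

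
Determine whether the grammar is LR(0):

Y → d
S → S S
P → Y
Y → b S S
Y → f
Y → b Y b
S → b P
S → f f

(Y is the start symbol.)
No. Shift-reduce conflict between [Y → f .] and [S → f . f]

Augment with Y' → Y and build the canonical LR(0) collection (I0 = CLOSURE({[Y' → . Y]}), then GOTO on every symbol after a dot until no new states appear). It has 18 states:
  I0: { [Y → . b S S], [Y → . b Y b], [Y → . d], [Y → . f], [Y' → . Y] }  — shift
  I1: { [Y' → Y .] }  — accept
  I2: { [S → . S S], [S → . b P], [S → . f f], [Y → . b S S], [Y → . b Y b], [Y → . d], [Y → . f], [Y → b . S S], [Y → b . Y b] }  — shift
  I3: { [Y → d .] }  — reduce
  I4: { [Y → f .] }  — reduce
  I5: { [S → . S S], [S → . b P], [S → . f f], [S → S . S], [Y → b S . S] }  — shift
  I6: { [Y → b Y . b] }  — shift
  I7: { [P → . Y], [S → . S S], [S → . b P], [S → . f f], [S → b . P], [Y → . b S S], [Y → . b Y b], [Y → . d], [Y → . f], [Y → b . S S], [Y → b . Y b] }  — shift
  I8: { [S → f . f], [Y → f .] }  — shift, reduce
  I9: { [S → f f .] }  — reduce
  I10: { [S → b P .] }  — reduce
  I11: { [P → Y .], [Y → b Y . b] }  — shift, reduce
  I12: { [Y → b Y b .] }  — reduce
  I13: { [S → . S S], [S → . b P], [S → . f f], [S → S . S], [S → S S .], [Y → b S S .] }  — shift, 2 reduces
  I14: { [P → . Y], [S → b . P], [Y → . b S S], [Y → . b Y b], [Y → . d], [Y → . f] }  — shift
  I15: { [S → f . f] }  — shift
  I16: { [P → Y .] }  — reduce
  I17: { [S → . S S], [S → . b P], [S → . f f], [S → S . S], [S → S S .] }  — shift, reduce

Conflict in state I8:
  Shift-reduce conflict between [Y → f .] and [S → f . f]
So the grammar is NOT LR(0).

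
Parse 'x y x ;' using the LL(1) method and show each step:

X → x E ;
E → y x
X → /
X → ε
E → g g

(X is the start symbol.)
LL(1) parsing maintains a stack (initially the start symbol over $) and the input. At each step: if the stack top is a terminal, match it against the current input token; if it is a non-terminal N, replace it with the RHS of M[N, lookahead] (the unique production whose predict set contains the lookahead).

Stack is shown with the top on the left.

Stack    Input      Action
--------------------------
X $      x y x ; $  output X → x E ;
x E ; $  x y x ; $  match 'x'
E ; $    y x ; $    output E → y x
y x ; $  y x ; $    match 'y'
x ; $    x ; $      match 'x'
; $      ; $        match ';'
$        $          accept

The string is accepted.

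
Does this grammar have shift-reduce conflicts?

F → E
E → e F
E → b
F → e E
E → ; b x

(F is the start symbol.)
A shift-reduce conflict occurs when an LR(0) state has both:
  - a complete (reduce) item [A → α .] (dot at the end), and
  - a shift item [B → β . c γ] (dot before a terminal).

Augment with F' → F and build the canonical LR(0) collection (I0 = CLOSURE({[F' → . F]}), then GOTO on every symbol after a dot until no new states appear). It has 10 states:
  I0: { [E → . ; b x], [E → . b], [E → . e F], [F → . E], [F → . e E], [F' → . F] }  — shift
  I1: { [E → ; . b x] }  — shift
  I2: { [F → E .] }  — reduce
  I3: { [F' → F .] }  — accept
  I4: { [E → b .] }  — reduce
  I5: { [E → . ; b x], [E → . b], [E → . e F], [E → e . F], [F → . E], [F → . e E], [F → e . E] }  — shift
  I6: { [F → E .], [F → e E .] }  — 2 reduces
  I7: { [E → e F .] }  — reduce
  I8: { [E → ; b . x] }  — shift
  I9: { [E → ; b x .] }  — reduce

No state contains both a complete item and a shift item.

Answer: No shift-reduce conflicts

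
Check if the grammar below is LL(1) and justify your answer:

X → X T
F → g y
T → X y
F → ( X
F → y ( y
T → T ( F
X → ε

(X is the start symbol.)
No. Predict set conflict for X: { 'y' }

Relevant sets:
  FIRST(X) = { 'y', ε }
  FIRST(T) = { 'y' }
  FOLLOW(X) = { $, '(', 'y' }

For X:
  PREDICT(X → X T) = { 'y' }
  PREDICT(X → ε) = { $, '(', 'y' }
For F:
  PREDICT(F → g y) = { 'g' }
  PREDICT(F → '(' X) = { '(' }
  PREDICT(F → y '(' y) = { 'y' }
For T:
  PREDICT(T → X y) = { 'y' }
  PREDICT(T → T '(' F) = { 'y' }

Conflict found: Predict set conflict for X: { 'y' }
The grammar is NOT LL(1).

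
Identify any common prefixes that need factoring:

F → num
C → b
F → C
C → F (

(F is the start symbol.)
Left-factoring is needed when two productions for the same non-terminal
share a common prefix on the right-hand side.

Productions for F:
  F → num
  F → C
Productions for C:
  C → b
  C → F (

No common prefixes found.

Answer: No, left-factoring is not needed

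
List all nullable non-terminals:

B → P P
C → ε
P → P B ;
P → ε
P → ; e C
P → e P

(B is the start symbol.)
ε-productions: C → ε, P → ε
So C, P are immediately nullable.
B → P P: every symbol on the right is nullable, so B is nullable too.
Every non-terminal is now nullable.
Nullable = { 'B', 'C', 'P' }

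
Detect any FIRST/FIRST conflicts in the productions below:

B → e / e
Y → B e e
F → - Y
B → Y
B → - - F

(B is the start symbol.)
Yes. B → e '/' e / B → Y on { 'e' }; B → Y / B → '-' '-' F on { '-' }

A FIRST/FIRST conflict occurs when two productions N → α and N → β for the same non-terminal have FIRST(α) ∩ FIRST(β) ≠ ∅ (with ε ∈ FIRST of a nullable right-hand side, so two nullable alternatives also conflict).

FIRST sets of the non-terminals at (or reachable through a nullable prefix from) the front of some alternative:
  FIRST(Y) = { '-', 'e' }

Productions for B:
  B → e / e: FIRST = { 'e' }
  B → Y: FIRST = { '-', 'e' }
  B → - - F: FIRST = { '-' }
Y, F have only one production, so no FIRST/FIRST conflict is possible there.

Conflict for B: B → e / e and B → Y
  Overlap: { 'e' }
Conflict for B: B → Y and B → - - F
  Overlap: { '-' }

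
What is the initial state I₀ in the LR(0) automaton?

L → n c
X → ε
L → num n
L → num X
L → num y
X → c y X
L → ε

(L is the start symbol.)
First, augment the grammar with L' → L
I₀ = CLOSURE({ [L' → . L] }):
  [L' → . L] has the dot before L: add [L → . n c], [L → . num n], [L → . num X], [L → . num y], [L → .]
No further items can be added.

I₀ = { [L → . n c], [L → . num X], [L → . num n], [L → . num y], [L → .], [L' → . L] }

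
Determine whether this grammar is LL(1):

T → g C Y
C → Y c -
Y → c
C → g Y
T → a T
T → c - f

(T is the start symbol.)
A grammar is LL(1) if for each non-terminal N with multiple productions, the predict sets of those productions are pairwise disjoint, where PREDICT(N → α) = (FIRST(α) \ {ε}) ∪ (FOLLOW(N) if α ⇒* ε).

Relevant sets:
  FIRST(Y) = { 'c' }

For T:
  PREDICT(T → g C Y) = { 'g' }
  PREDICT(T → a T) = { 'a' }
  PREDICT(T → c '-' f) = { 'c' }
For C:
  PREDICT(C → Y c '-') = { 'c' }
  PREDICT(C → g Y) = { 'g' }
Y has a single production, so nothing to check there.

All predict sets are disjoint. The grammar IS LL(1).

Answer: Yes, the grammar is LL(1).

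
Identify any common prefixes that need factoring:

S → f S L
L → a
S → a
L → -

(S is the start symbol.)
Left-factoring is needed when two productions for the same non-terminal
share a common prefix on the right-hand side.

Productions for S:
  S → f S L
  S → a
Productions for L:
  L → a
  L → -

No common prefixes found.

Answer: No, left-factoring is not needed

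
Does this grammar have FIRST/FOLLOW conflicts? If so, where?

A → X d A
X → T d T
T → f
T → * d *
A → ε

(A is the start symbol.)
No FIRST/FOLLOW conflicts.

A FIRST/FOLLOW conflict occurs when a non-terminal N has a nullable alternative N → β (β ⇒* ε) and another alternative N → α with FIRST(α) ∩ FOLLOW(N) ≠ ∅: on such a lookahead the parser cannot decide between expanding α and letting N vanish via β.

Nullable non-terminals: A.
FIRST sets used below: FIRST(X) = { '*', 'f' }

A: nullable alternative(s) A → ε; FOLLOW(A) = { $ }
  A → X d A: FIRST \ {ε} = { '*', 'f' } — disjoint from FOLLOW(A)
  A → ε: FIRST \ {ε} = { } — this is the only nullable alternative, skip

T, X have no nullable alternative, so no FIRST/FOLLOW check is needed there.

No FIRST/FOLLOW conflicts found.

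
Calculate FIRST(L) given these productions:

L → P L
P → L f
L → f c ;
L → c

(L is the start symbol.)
{ 'c', 'f' }

FIRST sets of the other non-terminals involved (by the same procedure, iterated to a fixed point):
  FIRST(P) = { 'c', 'f' }

From L → P L:
  - P is a non-terminal: add FIRST(P) \ {ε} = { 'c', 'f' }
    P is not nullable, so stop
From L → f c ;:
  - f is a terminal: add 'f' and stop
From L → c:
  - c is a terminal: add 'c' and stop

Collecting: FIRST(L) = { 'c', 'f' }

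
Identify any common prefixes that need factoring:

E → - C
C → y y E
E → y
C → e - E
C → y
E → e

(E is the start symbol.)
Left-factoring is needed when two productions for the same non-terminal
share a common prefix on the right-hand side.

Productions for E:
  E → - C
  E → y
  E → e
Productions for C:
  C → y y E
  C → e - E
  C → y

Found common prefix 'y' in productions for C

Answer: Yes, C has productions with common prefix 'y'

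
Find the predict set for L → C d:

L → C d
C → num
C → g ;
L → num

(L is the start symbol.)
{ 'g', 'num' }

PREDICT(L → C d) = (FIRST(RHS) \ {ε}) ∪ (FOLLOW(L) if ε ∈ FIRST(RHS), i.e. RHS ⇒* ε)
FIRST(C) = { 'g', 'num' }
FIRST(C d) = { 'g', 'num' }
ε ∉ FIRST(C d), so FOLLOW(L) is not added.
PREDICT(L → C d) = { 'g', 'num' }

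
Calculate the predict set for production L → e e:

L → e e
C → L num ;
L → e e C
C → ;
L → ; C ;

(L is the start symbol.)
{ 'e' }

PREDICT(L → e e) = (FIRST(RHS) \ {ε}) ∪ (FOLLOW(L) if ε ∈ FIRST(RHS), i.e. RHS ⇒* ε)
FIRST(e e) = { 'e' }
ε ∉ FIRST(e e), so FOLLOW(L) is not added.
PREDICT(L → e e) = { 'e' }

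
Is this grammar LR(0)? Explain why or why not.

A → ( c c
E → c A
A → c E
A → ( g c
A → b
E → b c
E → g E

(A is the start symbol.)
Yes, the grammar is LR(0)

A grammar is LR(0) if no state in the canonical LR(0) collection has:
  - both a shift item (dot before a terminal) and a complete item (shift-reduce conflict), or
  - two or more complete items (reduce-reduce conflict; the accept item [A' → A .] counts as a complete item here).

Augment with A' → A and build the canonical LR(0) collection (I0 = CLOSURE({[A' → . A]}), then GOTO on every symbol after a dot until no new states appear). It has 16 states:
  I0: { [A → . ( c c], [A → . ( g c], [A → . b], [A → . c E], [A' → . A] }  — shift
  I1: { [A → ( . c c], [A → ( . g c] }  — shift
  I2: { [A' → A .] }  — accept
  I3: { [A → b .] }  — reduce
  I4: { [A → c . E], [E → . b c], [E → . c A], [E → . g E] }  — shift
  I5: { [A → c E .] }  — reduce
  I6: { [E → b . c] }  — shift
  I7: { [A → . ( c c], [A → . ( g c], [A → . b], [A → . c E], [E → c . A] }  — shift
  I8: { [E → . b c], [E → . c A], [E → . g E], [E → g . E] }  — shift
  I9: { [E → g E .] }  — reduce
  I10: { [E → c A .] }  — reduce
  I11: { [E → b c .] }  — reduce
  I12: { [A → ( c . c] }  — shift
  I13: { [A → ( g . c] }  — shift
  I14: { [A → ( g c .] }  — reduce
  I15: { [A → ( c c .] }  — reduce

Every state is either a pure shift/goto state or contains exactly one complete item and nothing to shift — no conflicts. The grammar is LR(0).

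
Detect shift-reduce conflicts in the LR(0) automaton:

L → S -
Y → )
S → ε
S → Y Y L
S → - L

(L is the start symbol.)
Yes — I0: [S → .] vs [S → . - L]; I2: [S → .] vs [S → . - L]; I6: [S → .] vs [S → . - L]

A shift-reduce conflict occurs when an LR(0) state has both:
  - a complete (reduce) item [A → α .] (dot at the end), and
  - a shift item [B → β . c γ] (dot before a terminal).

Augment with L' → L and build the canonical LR(0) collection (I0 = CLOSURE({[L' → . L]}), then GOTO on every symbol after a dot until no new states appear). It has 10 states:
  I0: { [L → . S -], [L' → . L], [S → . - L], [S → . Y Y L], [S → .], [Y → . )] }  — shift, reduce
  I1: { [Y → ) .] }  — reduce
  I2: { [L → . S -], [S → - . L], [S → . - L], [S → . Y Y L], [S → .], [Y → . )] }  — shift, reduce
  I3: { [L' → L .] }  — accept
  I4: { [L → S . -] }  — shift
  I5: { [S → Y . Y L], [Y → . )] }  — shift
  I6: { [L → . S -], [S → . - L], [S → . Y Y L], [S → .], [S → Y Y . L], [Y → . )] }  — shift, reduce
  I7: { [S → Y Y L .] }  — reduce
  I8: { [L → S - .] }  — reduce
  I9: { [S → - L .] }  — reduce

I0 contains reduce item [S → .] and shift items [S → . - L], [Y → . )] — shift-reduce conflict.
I2 contains reduce item [S → .] and shift items [S → . - L], [Y → . )] — shift-reduce conflict.
I6 contains reduce item [S → .] and shift items [S → . - L], [Y → . )] — shift-reduce conflict.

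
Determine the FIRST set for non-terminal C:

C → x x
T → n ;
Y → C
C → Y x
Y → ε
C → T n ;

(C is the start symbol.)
{ 'n', 'x' }

FIRST sets of the other non-terminals involved (by the same procedure, iterated to a fixed point):
  FIRST(Y) = { 'n', 'x', ε }
  FIRST(T) = { 'n' }

From C → x x:
  - x is a terminal: add 'x' and stop
From C → Y x:
  - Y is a non-terminal: add FIRST(Y) \ {ε} = { 'n', 'x' }
    Y is nullable, so continue to the next symbol
  - x is a terminal: add 'x' and stop
From C → T n ;:
  - T is a non-terminal: add FIRST(T) \ {ε} = { 'n' }
    T is not nullable, so stop

Collecting: FIRST(C) = { 'n', 'x' }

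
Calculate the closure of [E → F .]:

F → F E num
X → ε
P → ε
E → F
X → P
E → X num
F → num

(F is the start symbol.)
Start with: [E → F .]
The dot is at the end, so nothing is added.

CLOSURE = { [E → F .] }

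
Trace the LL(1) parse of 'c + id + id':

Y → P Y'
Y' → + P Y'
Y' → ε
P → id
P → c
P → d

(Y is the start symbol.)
Stack is shown with the top on the left.

Stack     Input          Action
-------------------------------
Y $       c + id + id $  output Y → P Y'
P Y' $    c + id + id $  output P → c
c Y' $    c + id + id $  match 'c'
Y' $      + id + id $    output Y' → + P Y'
+ P Y' $  + id + id $    match '+'
P Y' $    id + id $      output P → id
id Y' $   id + id $      match 'id'
Y' $      + id $         output Y' → + P Y'
+ P Y' $  + id $         match '+'
P Y' $    id $           output P → id
id Y' $   id $           match 'id'
Y' $      $              output Y' → ε
$         $              accept

The string is accepted.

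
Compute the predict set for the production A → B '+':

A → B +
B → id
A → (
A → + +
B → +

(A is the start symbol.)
PREDICT(A → B '+') = (FIRST(RHS) \ {ε}) ∪ (FOLLOW(A) if ε ∈ FIRST(RHS), i.e. RHS ⇒* ε)
FIRST(B) = { '+', 'id' }
FIRST(B '+') = { '+', 'id' }
ε ∉ FIRST(B '+'), so FOLLOW(A) is not added.
PREDICT(A → B '+') = { '+', 'id' }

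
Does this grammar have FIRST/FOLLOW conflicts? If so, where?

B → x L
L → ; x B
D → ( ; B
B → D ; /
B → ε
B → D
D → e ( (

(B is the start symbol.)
No FIRST/FOLLOW conflicts.

A FIRST/FOLLOW conflict occurs when a non-terminal N has a nullable alternative N → β (β ⇒* ε) and another alternative N → α with FIRST(α) ∩ FOLLOW(N) ≠ ∅: on such a lookahead the parser cannot decide between expanding α and letting N vanish via β.

Nullable non-terminals: B.
FIRST sets used below: FIRST(D) = { '(', 'e' }

B: nullable alternative(s) B → ε; FOLLOW(B) = { $, ';' }
  B → x L: FIRST \ {ε} = { 'x' } — disjoint from FOLLOW(B)
  B → D ; /: FIRST \ {ε} = { '(', 'e' } — disjoint from FOLLOW(B)
  B → ε: FIRST \ {ε} = { } — this is the only nullable alternative, skip
  B → D: FIRST \ {ε} = { '(', 'e' } — disjoint from FOLLOW(B)

D, L have no nullable alternative, so no FIRST/FOLLOW check is needed there.

No FIRST/FOLLOW conflicts found.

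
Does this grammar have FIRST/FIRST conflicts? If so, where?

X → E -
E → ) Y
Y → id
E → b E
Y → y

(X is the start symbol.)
A FIRST/FIRST conflict occurs when two productions N → α and N → β for the same non-terminal have FIRST(α) ∩ FIRST(β) ≠ ∅ (with ε ∈ FIRST of a nullable right-hand side, so two nullable alternatives also conflict).

Productions for E:
  E → ) Y: FIRST = { ')' }
  E → b E: FIRST = { 'b' }
Productions for Y:
  Y → id: FIRST = { 'id' }
  Y → y: FIRST = { 'y' }
X has only one production, so no FIRST/FIRST conflict is possible there.

All alternatives of each non-terminal have pairwise disjoint FIRST sets.

Answer: No FIRST/FIRST conflicts.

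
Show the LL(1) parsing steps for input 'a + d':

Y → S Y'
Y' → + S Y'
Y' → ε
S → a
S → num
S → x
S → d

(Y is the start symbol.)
Stack is shown with the top on the left.

Stack     Input    Action
-------------------------
Y $       a + d $  output Y → S Y'
S Y' $    a + d $  output S → a
a Y' $    a + d $  match 'a'
Y' $      + d $    output Y' → + S Y'
+ S Y' $  + d $    match '+'
S Y' $    d $      output S → d
d Y' $    d $      match 'd'
Y' $      $        output Y' → ε
$         $        accept

The string is accepted.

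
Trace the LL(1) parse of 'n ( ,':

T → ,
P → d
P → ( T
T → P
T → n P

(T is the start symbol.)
LL(1) parsing maintains a stack (initially the start symbol over $) and the input. At each step: if the stack top is a terminal, match it against the current input token; if it is a non-terminal N, replace it with the RHS of M[N, lookahead] (the unique production whose predict set contains the lookahead).

Stack is shown with the top on the left.

Stack  Input    Action
----------------------
T $    n ( , $  output T → n P
n P $  n ( , $  match 'n'
P $    ( , $    output P → ( T
( T $  ( , $    match '('
T $    , $      output T → ,
, $    , $      match ','
$      $        accept

The string is accepted.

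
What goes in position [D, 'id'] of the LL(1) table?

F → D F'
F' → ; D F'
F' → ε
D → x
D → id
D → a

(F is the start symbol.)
D → id

To find M[D, 'id'], we find productions for D where 'id' is in the predict set (PREDICT(N → α) = (FIRST(α) \ {ε}) ∪ (FOLLOW(N) if α ⇒* ε)).

D → x: PREDICT = { 'x' }
D → id: PREDICT = { 'id' }
  'id' is in predict set, so this production goes in M[D, 'id']
D → a: PREDICT = { 'a' }

M[D, 'id'] = D → id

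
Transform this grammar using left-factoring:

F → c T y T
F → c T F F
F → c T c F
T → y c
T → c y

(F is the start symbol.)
Left-factoring transforms A → αβ₁ | αβ₂ into A → αA' and A' → β₁ | β₂
(α is the longest common prefix among the alternatives). Repeat until
no nonterminal has two alternatives with a common prefix.

Round 1: F has alternatives sharing prefix 'c T'. Introduce F': F → c T F'
  Add: F' → y T
  Add: F' → F F
  Add: F' → c F

No remaining common prefixes — done.

Resulting grammar:
F → c T F'
F' → y T
F' → F F
F' → c F
T → y c
T → c y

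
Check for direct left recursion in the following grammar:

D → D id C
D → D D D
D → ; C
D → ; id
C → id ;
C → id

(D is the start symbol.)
Direct left recursion occurs when N → N α for some non-terminal N (the right-hand side begins with the left-hand side itself).

D → D id C: LEFT RECURSIVE (starts with D)
D → D D D: LEFT RECURSIVE (starts with D)
D → ; C: starts with ';'
D → ; id: starts with ';'
C → id ;: starts with id
C → id: starts with id

The grammar has direct left recursion on: D.

Answer: Yes, D is left-recursive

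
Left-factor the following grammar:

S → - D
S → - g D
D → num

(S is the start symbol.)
Left-factoring transforms A → αβ₁ | αβ₂ into A → αA' and A' → β₁ | β₂
(α is the longest common prefix among the alternatives). Repeat until
no nonterminal has two alternatives with a common prefix.

Round 1: S has alternatives sharing prefix '-'. Introduce S': S → - S'
  Add: S' → D
  Add: S' → g D

No remaining common prefixes — done.

Resulting grammar:
S → - S'
S' → D
S' → g D
D → num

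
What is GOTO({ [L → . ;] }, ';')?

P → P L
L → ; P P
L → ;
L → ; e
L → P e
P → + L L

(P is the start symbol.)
{ [L → ; .] }

GOTO(I, ';') = CLOSURE({ [A → αX.β] : [A → α.Xβ] ∈ I, X = ';' })

Items with dot before ';', with the dot advanced:
  [L → . ;] → [L → ; .]
Closure adds nothing (no advanced item has the dot before a non-terminal).

GOTO = { [L → ; .] }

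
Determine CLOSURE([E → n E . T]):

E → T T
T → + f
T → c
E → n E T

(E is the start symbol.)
Start with: [E → n E . T]
  [E → n E . T] has the dot before T: add [T → . + f], [T → . c]
No further items can be added.

CLOSURE = { [E → n E . T], [T → . + f], [T → . c] }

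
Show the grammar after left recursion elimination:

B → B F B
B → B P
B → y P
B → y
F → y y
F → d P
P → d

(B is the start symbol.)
B → y P B'
B → y B'
B' → F B B'
B' → P B'
B' → ε
F → y y
F → d P
P → d

B is directly left-recursive. The standard transformation for
  A → A α₁ | ... | A α_m | β₁ | ... | β_n
is
  A  → β₁ A' | ... | β_n A'
  A' → α₁ A' | ... | α_m A' | ε

B → y P becomes B → y P B'
B → y becomes B → y B'
B → B F B becomes B' → F B B'
B → B P becomes B' → P B'
Add B' → ε

Productions for other non-terminals are unchanged:
  F → y y
  F → d P
  P → d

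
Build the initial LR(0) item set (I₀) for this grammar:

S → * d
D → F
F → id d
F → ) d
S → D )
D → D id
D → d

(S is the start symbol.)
First, augment the grammar with S' → S
I₀ = CLOSURE({ [S' → . S] }):
  [S' → . S] has the dot before S: add [S → . * d], [S → . D )]
  [S → . D )] has the dot before D: add [D → . F], [D → . D id], [D → . d]
  [D → . F] has the dot before F: add [F → . id d], [F → . ) d]
No further items can be added.

I₀ = { [D → . D id], [D → . F], [D → . d], [F → . ) d], [F → . id d], [S → . * d], [S → . D )], [S' → . S] }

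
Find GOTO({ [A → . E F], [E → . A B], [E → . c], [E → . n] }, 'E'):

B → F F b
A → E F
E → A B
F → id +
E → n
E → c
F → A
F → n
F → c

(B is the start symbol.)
GOTO(I, 'E') = CLOSURE({ [A → αX.β] : [A → α.Xβ] ∈ I, X = 'E' })

Items with dot before 'E', with the dot advanced:
  [A → . E F] → [A → E . F]
Closure of the advanced items:
  [A → E . F] has the dot before F: add [F → . id +], [F → . A], [F → . n], [F → . c]
  [F → . A] has the dot before A: add [A → . E F]
  [A → . E F] has the dot before E: add [E → . A B], [E → . n], [E → . c]

GOTO = { [A → . E F], [A → E . F], [E → . A B], [E → . c], [E → . n], [F → . A], [F → . c], [F → . id +], [F → . n] }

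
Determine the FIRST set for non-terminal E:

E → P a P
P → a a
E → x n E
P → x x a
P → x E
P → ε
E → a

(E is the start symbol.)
{ 'a', 'x' }

To compute FIRST(E), examine every production with E on the left-hand side, reading each right-hand side left to right until a non-nullable symbol is reached.

FIRST sets of the other non-terminals involved (by the same procedure, iterated to a fixed point):
  FIRST(P) = { 'a', 'x', ε }

From E → P a P:
  - P is a non-terminal: add FIRST(P) \ {ε} = { 'a', 'x' }
    P is nullable, so continue to the next symbol
  - a is a terminal: add 'a' and stop
From E → x n E:
  - x is a terminal: add 'x' and stop
From E → a:
  - a is a terminal: add 'a' and stop

Collecting: FIRST(E) = { 'a', 'x' }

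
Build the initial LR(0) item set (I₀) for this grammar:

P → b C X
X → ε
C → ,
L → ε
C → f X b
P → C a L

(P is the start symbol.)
{ [C → . ,], [C → . f X b], [P → . C a L], [P → . b C X], [P' → . P] }

First, augment the grammar with P' → P
I₀ = CLOSURE({ [P' → . P] }):
  [P' → . P] has the dot before P: add [P → . b C X], [P → . C a L]
  [P → . C a L] has the dot before C: add [C → . ,], [C → . f X b]
No further items can be added.

I₀ = { [C → . ,], [C → . f X b], [P → . C a L], [P → . b C X], [P' → . P] }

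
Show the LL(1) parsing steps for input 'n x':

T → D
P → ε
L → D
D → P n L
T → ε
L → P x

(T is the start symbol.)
Stack is shown with the top on the left.

Stack    Input  Action
----------------------
T $      n x $  output T → D
D $      n x $  output D → P n L
P n L $  n x $  output P → ε
n L $    n x $  match 'n'
L $      x $    output L → P x
P x $    x $    output P → ε
x $      x $    match 'x'
$        $      accept

The string is accepted.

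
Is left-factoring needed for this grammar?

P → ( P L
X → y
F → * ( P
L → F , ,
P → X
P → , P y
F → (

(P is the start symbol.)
No, left-factoring is not needed

Left-factoring is needed when two productions for the same non-terminal
share a common prefix on the right-hand side.

Productions for P:
  P → ( P L
  P → X
  P → , P y
Productions for F:
  F → * ( P
  F → (

No common prefixes found.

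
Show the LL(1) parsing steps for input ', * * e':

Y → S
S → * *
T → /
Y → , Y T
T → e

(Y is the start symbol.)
LL(1) parsing maintains a stack (initially the start symbol over $) and the input. At each step: if the stack top is a terminal, match it against the current input token; if it is a non-terminal N, replace it with the RHS of M[N, lookahead] (the unique production whose predict set contains the lookahead).

Stack is shown with the top on the left.

Stack    Input      Action
--------------------------
Y $      , * * e $  output Y → , Y T
, Y T $  , * * e $  match ','
Y T $    * * e $    output Y → S
S T $    * * e $    output S → * *
* * T $  * * e $    match '*'
* T $    * e $      match '*'
T $      e $        output T → e
e $      e $        match 'e'
$        $          accept

The string is accepted.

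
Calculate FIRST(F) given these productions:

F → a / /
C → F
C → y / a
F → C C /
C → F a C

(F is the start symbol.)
FIRST sets of the other non-terminals involved (by the same procedure, iterated to a fixed point):
  FIRST(C) = { 'a', 'y' }

From F → a / /:
  - a is a terminal: add 'a' and stop
From F → C C /:
  - C is a non-terminal: add FIRST(C) \ {ε} = { 'a', 'y' }
    C is not nullable, so stop

Collecting: FIRST(F) = { 'a', 'y' }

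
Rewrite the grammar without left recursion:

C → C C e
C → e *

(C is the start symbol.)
C is directly left-recursive. The standard transformation for
  A → A α₁ | ... | A α_m | β₁ | ... | β_n
is
  A  → β₁ A' | ... | β_n A'
  A' → α₁ A' | ... | α_m A' | ε

C → e * becomes C → e * C'
C → C C e becomes C' → C e C'
Add C' → ε

Resulting grammar:
C → e * C'
C' → C e C'
C' → ε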